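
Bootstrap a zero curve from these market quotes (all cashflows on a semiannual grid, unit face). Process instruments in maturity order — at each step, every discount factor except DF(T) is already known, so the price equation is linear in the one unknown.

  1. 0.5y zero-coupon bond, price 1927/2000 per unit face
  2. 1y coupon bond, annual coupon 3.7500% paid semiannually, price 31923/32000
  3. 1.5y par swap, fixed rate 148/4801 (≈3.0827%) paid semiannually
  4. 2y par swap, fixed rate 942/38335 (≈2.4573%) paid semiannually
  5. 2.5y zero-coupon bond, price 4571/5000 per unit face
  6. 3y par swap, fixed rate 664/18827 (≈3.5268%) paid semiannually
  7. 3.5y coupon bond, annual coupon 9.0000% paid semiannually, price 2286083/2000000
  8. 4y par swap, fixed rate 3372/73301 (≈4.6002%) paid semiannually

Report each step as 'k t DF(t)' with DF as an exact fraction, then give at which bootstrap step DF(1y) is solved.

1 1/2 1927/2000
2 1 1923/2000
3 3/2 2389/2500
4 2 9529/10000
5 5/2 4571/5000
6 3 2251/2500
7 7/2 4253/5000
8 4 4157/5000
DF(1y) is solved at step 2

step 1 [0.5y] zero: DF = P = 1927/2000 ≈ 0.963500
step 2 [1y] bond c/2=3/160: DF=(31923/32000 − 3/160·(0.963500))/(1+3/160) = 1923/2000 ≈ 0.961500
step 3 [1.5y] swap r/2=74/4801: DF=(1 − 74/4801·(0.963500+0.961500))/(1+74/4801) = 2389/2500 ≈ 0.955600
step 4 [2y] swap r/2=471/38335: DF=(1 − 471/38335·(0.963500+0.961500+0.955600))/(1+471/38335) = 9529/10000 ≈ 0.952900
step 5 [2.5y] zero: DF = P = 4571/5000 ≈ 0.914200
step 6 [3y] swap r/2=332/18827: DF=(1 − 332/18827·(0.963500+0.961500+0.955600+0.952900+0.914200))/(1+332/18827) = 2251/2500 ≈ 0.900400
step 7 [3.5y] bond c/2=9/200: DF=(2286083/2000000 − 9/200·(0.963500+0.961500+0.955600+0.952900+0.914200+0.900400))/(1+9/200) = 4253/5000 ≈ 0.850600
step 8 [4y] swap r/2=1686/73301: DF=(1 − 1686/73301·(0.963500+0.961500+0.955600+0.952900+0.914200+0.900400+0.850600))/(1+1686/73301) = 4157/5000 ≈ 0.831400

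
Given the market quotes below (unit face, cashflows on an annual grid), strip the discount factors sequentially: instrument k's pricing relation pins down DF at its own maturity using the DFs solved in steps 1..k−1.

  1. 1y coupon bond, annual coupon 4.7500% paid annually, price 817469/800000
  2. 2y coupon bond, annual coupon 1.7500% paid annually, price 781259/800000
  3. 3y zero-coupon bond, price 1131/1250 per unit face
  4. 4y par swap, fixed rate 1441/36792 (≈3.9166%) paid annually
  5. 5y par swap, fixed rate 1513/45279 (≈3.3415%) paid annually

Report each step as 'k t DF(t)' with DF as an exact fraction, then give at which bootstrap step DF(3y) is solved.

step 1 [1y] bond c/1=19/400: DF=(817469/800000 − 19/400·(0))/(1+19/400) = 1951/2000 ≈ 0.975500
step 2 [2y] bond c/1=7/400: DF=(781259/800000 − 7/400·(0.975500))/(1+7/400) = 943/1000 ≈ 0.943000
step 3 [3y] zero: DF = P = 1131/1250 ≈ 0.904800
step 4 [4y] swap r/1=1441/36792: DF=(1 − 1441/36792·(0.975500+0.943000+0.904800))/(1+1441/36792) = 8559/10000 ≈ 0.855900
step 5 [5y] swap r/1=1513/45279: DF=(1 − 1513/45279·(0.975500+0.943000+0.904800+0.855900))/(1+1513/45279) = 8487/10000 ≈ 0.848700

1 1 1951/2000
2 2 943/1000
3 3 1131/1250
4 4 8559/10000
5 5 8487/10000
DF(3y) is solved at step 3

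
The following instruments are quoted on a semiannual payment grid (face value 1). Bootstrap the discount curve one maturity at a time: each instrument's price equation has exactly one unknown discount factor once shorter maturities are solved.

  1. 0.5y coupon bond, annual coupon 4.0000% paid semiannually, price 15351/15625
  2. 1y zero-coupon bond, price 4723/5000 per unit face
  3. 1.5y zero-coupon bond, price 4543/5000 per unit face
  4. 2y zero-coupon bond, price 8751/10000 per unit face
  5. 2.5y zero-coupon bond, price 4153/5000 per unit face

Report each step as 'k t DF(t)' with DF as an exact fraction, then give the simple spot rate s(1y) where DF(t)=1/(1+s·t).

step 1 [0.5y] bond c/2=1/50: DF=(15351/15625 − 1/50·(0))/(1+1/50) = 602/625 ≈ 0.963200
step 2 [1y] zero: DF = P = 4723/5000 ≈ 0.944600
step 3 [1.5y] zero: DF = P = 4543/5000 ≈ 0.908600
step 4 [2y] zero: DF = P = 8751/10000 ≈ 0.875100
step 5 [2.5y] zero: DF = P = 4153/5000 ≈ 0.830600

1 1/2 602/625
2 1 4723/5000
3 3/2 4543/5000
4 2 8751/10000
5 5/2 4153/5000
s(1y) = (1/(4723/5000) − 1)/(1) = 277/4723 ≈ 5.8649%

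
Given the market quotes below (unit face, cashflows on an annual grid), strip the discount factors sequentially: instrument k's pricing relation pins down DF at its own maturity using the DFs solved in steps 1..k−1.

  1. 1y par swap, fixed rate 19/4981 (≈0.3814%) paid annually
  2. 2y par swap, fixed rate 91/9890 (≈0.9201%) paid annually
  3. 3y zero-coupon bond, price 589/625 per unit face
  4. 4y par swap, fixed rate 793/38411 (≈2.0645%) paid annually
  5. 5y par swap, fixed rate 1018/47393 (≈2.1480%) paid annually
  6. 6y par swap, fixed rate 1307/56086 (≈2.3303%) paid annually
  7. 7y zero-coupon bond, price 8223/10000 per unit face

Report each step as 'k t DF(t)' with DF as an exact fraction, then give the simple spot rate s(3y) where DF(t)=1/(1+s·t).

1 1 4981/5000
2 2 4909/5000
3 3 589/625
4 4 9207/10000
5 5 4491/5000
6 6 8693/10000
7 7 8223/10000
s(3y) = (1/(589/625) − 1)/(3) = 12/589 ≈ 2.0374%

step 1 [1y] swap r/1=19/4981: DF=(1 − 19/4981·(0))/(1+19/4981) = 4981/5000 ≈ 0.996200
step 2 [2y] swap r/1=91/9890: DF=(1 − 91/9890·(0.996200))/(1+91/9890) = 4909/5000 ≈ 0.981800
step 3 [3y] zero: DF = P = 589/625 ≈ 0.942400
step 4 [4y] swap r/1=793/38411: DF=(1 − 793/38411·(0.996200+0.981800+0.942400))/(1+793/38411) = 9207/10000 ≈ 0.920700
step 5 [5y] swap r/1=1018/47393: DF=(1 − 1018/47393·(0.996200+0.981800+0.942400+0.920700))/(1+1018/47393) = 4491/5000 ≈ 0.898200
step 6 [6y] swap r/1=1307/56086: DF=(1 − 1307/56086·(0.996200+0.981800+0.942400+0.920700+0.898200))/(1+1307/56086) = 8693/10000 ≈ 0.869300
step 7 [7y] zero: DF = P = 8223/10000 ≈ 0.822300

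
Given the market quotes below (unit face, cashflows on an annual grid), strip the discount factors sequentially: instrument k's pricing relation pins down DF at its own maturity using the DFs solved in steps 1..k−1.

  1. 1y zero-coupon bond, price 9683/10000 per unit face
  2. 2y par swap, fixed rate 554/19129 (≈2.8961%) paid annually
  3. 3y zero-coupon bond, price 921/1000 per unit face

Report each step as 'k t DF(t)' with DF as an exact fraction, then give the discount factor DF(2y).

1 1 9683/10000
2 2 4723/5000
3 3 921/1000
DF(2y) = 4723/5000 ≈ 0.944600

step 1 [1y] zero: DF = P = 9683/10000 ≈ 0.968300
step 2 [2y] swap r/1=554/19129: DF=(1 − 554/19129·(0.968300))/(1+554/19129) = 4723/5000 ≈ 0.944600
step 3 [3y] zero: DF = P = 921/1000 ≈ 0.921000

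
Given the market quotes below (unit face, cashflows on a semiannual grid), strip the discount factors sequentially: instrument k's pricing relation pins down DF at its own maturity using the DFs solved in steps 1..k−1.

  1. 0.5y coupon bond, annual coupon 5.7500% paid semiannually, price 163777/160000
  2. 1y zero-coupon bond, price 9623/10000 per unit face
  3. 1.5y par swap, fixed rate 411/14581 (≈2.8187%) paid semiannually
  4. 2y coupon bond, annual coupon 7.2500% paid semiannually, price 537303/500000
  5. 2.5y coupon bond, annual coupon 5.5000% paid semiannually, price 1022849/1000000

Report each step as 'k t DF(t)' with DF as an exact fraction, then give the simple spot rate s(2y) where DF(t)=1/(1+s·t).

1 1/2 199/200
2 1 9623/10000
3 3/2 9589/10000
4 2 187/200
5 5/2 2231/2500
s(2y) = (1/(187/200) − 1)/(2) = 13/374 ≈ 3.4759%

step 1 [0.5y] bond c/2=23/800: DF=(163777/160000 − 23/800·(0))/(1+23/800) = 199/200 ≈ 0.995000
step 2 [1y] zero: DF = P = 9623/10000 ≈ 0.962300
step 3 [1.5y] swap r/2=411/29162: DF=(1 − 411/29162·(0.995000+0.962300))/(1+411/29162) = 9589/10000 ≈ 0.958900
step 4 [2y] bond c/2=29/800: DF=(537303/500000 − 29/800·(0.995000+0.962300+0.958900))/(1+29/800) = 187/200 ≈ 0.935000
step 5 [2.5y] bond c/2=11/400: DF=(1022849/1000000 − 11/400·(0.995000+0.962300+0.958900+0.935000))/(1+11/400) = 2231/2500 ≈ 0.892400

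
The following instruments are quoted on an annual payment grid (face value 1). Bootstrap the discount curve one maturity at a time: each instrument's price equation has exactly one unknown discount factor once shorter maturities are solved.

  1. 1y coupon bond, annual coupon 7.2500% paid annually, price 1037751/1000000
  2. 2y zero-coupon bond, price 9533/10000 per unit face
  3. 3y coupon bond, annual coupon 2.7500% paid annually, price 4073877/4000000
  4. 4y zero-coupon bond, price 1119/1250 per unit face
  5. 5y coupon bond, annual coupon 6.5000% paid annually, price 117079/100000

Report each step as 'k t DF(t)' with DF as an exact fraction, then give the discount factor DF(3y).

1 1 2419/2500
2 2 9533/10000
3 3 4699/5000
4 4 1119/1250
5 5 8701/10000
DF(3y) = 4699/5000 ≈ 0.939800

step 1 [1y] bond c/1=29/400: DF=(1037751/1000000 − 29/400·(0))/(1+29/400) = 2419/2500 ≈ 0.967600
step 2 [2y] zero: DF = P = 9533/10000 ≈ 0.953300
step 3 [3y] bond c/1=11/400: DF=(4073877/4000000 − 11/400·(0.967600+0.953300))/(1+11/400) = 4699/5000 ≈ 0.939800
step 4 [4y] zero: DF = P = 1119/1250 ≈ 0.895200
step 5 [5y] bond c/1=13/200: DF=(117079/100000 − 13/200·(0.967600+0.953300+0.939800+0.895200))/(1+13/200) = 8701/10000 ≈ 0.870100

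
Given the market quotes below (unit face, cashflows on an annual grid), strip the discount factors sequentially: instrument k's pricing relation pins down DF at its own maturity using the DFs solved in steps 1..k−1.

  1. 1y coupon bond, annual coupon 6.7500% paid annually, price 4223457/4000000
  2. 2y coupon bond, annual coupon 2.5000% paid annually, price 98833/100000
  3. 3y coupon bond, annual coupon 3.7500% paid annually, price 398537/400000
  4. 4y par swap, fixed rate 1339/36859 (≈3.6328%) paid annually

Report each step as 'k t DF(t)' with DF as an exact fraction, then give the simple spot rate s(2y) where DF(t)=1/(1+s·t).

step 1 [1y] bond c/1=27/400: DF=(4223457/4000000 − 27/400·(0))/(1+27/400) = 9891/10000 ≈ 0.989100
step 2 [2y] bond c/1=1/40: DF=(98833/100000 − 1/40·(0.989100))/(1+1/40) = 9401/10000 ≈ 0.940100
step 3 [3y] bond c/1=3/80: DF=(398537/400000 − 3/80·(0.989100+0.940100))/(1+3/80) = 4453/5000 ≈ 0.890600
step 4 [4y] swap r/1=1339/36859: DF=(1 − 1339/36859·(0.989100+0.940100+0.890600))/(1+1339/36859) = 8661/10000 ≈ 0.866100

1 1 9891/10000
2 2 9401/10000
3 3 4453/5000
4 4 8661/10000
s(2y) = (1/(9401/10000) − 1)/(2) = 599/18802 ≈ 3.1858%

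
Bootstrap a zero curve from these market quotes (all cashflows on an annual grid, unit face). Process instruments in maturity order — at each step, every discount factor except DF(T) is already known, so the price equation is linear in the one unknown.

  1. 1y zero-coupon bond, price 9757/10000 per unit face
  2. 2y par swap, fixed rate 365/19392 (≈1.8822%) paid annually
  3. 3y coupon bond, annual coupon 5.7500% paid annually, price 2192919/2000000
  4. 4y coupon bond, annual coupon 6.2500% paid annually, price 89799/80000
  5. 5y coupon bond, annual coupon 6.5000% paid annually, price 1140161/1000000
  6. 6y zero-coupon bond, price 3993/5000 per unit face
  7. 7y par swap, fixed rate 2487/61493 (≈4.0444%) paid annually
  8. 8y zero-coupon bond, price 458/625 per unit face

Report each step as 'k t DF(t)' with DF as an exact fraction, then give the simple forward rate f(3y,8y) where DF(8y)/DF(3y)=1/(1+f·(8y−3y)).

step 1 [1y] zero: DF = P = 9757/10000 ≈ 0.975700
step 2 [2y] swap r/1=365/19392: DF=(1 − 365/19392·(0.975700))/(1+365/19392) = 1927/2000 ≈ 0.963500
step 3 [3y] bond c/1=23/400: DF=(2192919/2000000 − 23/400·(0.975700+0.963500))/(1+23/400) = 4657/5000 ≈ 0.931400
step 4 [4y] bond c/1=1/16: DF=(89799/80000 − 1/16·(0.975700+0.963500+0.931400))/(1+1/16) = 2219/2500 ≈ 0.887600
step 5 [5y] bond c/1=13/200: DF=(1140161/1000000 − 13/200·(0.975700+0.963500+0.931400+0.887600))/(1+13/200) = 2103/2500 ≈ 0.841200
step 6 [6y] zero: DF = P = 3993/5000 ≈ 0.798600
step 7 [7y] swap r/1=2487/61493: DF=(1 − 2487/61493·(0.975700+0.963500+0.931400+0.887600+0.841200+0.798600))/(1+2487/61493) = 7513/10000 ≈ 0.751300
step 8 [8y] zero: DF = P = 458/625 ≈ 0.732800

1 1 9757/10000
2 2 1927/2000
3 3 4657/5000
4 4 2219/2500
5 5 2103/2500
6 6 3993/5000
7 7 7513/10000
8 8 458/625
f(3y,8y) = ((4657/5000)/(458/625) − 1)/(5) = 993/18320 ≈ 5.4203%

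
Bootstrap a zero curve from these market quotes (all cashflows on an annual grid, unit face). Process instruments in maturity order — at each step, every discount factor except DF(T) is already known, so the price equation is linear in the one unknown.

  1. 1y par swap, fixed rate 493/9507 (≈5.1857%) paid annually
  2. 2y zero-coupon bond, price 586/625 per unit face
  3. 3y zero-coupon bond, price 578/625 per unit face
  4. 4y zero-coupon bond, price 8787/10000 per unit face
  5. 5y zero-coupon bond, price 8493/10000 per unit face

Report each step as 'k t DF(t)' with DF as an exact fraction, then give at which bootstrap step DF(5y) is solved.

1 1 9507/10000
2 2 586/625
3 3 578/625
4 4 8787/10000
5 5 8493/10000
DF(5y) is solved at step 5

step 1 [1y] swap r/1=493/9507: DF=(1 − 493/9507·(0))/(1+493/9507) = 9507/10000 ≈ 0.950700
step 2 [2y] zero: DF = P = 586/625 ≈ 0.937600
step 3 [3y] zero: DF = P = 578/625 ≈ 0.924800
step 4 [4y] zero: DF = P = 8787/10000 ≈ 0.878700
step 5 [5y] zero: DF = P = 8493/10000 ≈ 0.849300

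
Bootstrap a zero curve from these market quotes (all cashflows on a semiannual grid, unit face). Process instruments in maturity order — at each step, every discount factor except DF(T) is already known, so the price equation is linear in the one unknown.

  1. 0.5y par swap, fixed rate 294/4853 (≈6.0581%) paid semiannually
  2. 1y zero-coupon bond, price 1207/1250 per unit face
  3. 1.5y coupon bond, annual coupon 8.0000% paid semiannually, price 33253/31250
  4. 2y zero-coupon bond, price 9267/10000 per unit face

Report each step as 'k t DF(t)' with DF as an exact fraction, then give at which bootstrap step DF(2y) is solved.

step 1 [0.5y] swap r/2=147/4853: DF=(1 − 147/4853·(0))/(1+147/4853) = 4853/5000 ≈ 0.970600
step 2 [1y] zero: DF = P = 1207/1250 ≈ 0.965600
step 3 [1.5y] bond c/2=1/25: DF=(33253/31250 − 1/25·(0.970600+0.965600))/(1+1/25) = 9487/10000 ≈ 0.948700
step 4 [2y] zero: DF = P = 9267/10000 ≈ 0.926700

1 1/2 4853/5000
2 1 1207/1250
3 3/2 9487/10000
4 2 9267/10000
DF(2y) is solved at step 4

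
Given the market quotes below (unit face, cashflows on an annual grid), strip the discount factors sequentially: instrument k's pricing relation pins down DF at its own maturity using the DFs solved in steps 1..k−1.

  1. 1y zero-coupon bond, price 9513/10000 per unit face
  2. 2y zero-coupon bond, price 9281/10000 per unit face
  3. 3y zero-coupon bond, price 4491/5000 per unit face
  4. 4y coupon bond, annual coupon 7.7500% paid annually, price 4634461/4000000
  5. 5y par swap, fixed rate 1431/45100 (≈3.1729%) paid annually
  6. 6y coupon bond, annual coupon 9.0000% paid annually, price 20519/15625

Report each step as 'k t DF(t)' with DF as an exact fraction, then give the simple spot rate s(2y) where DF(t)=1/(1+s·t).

1 1 9513/10000
2 2 9281/10000
3 3 4491/5000
4 4 1751/2000
5 5 8569/10000
6 6 2081/2500
s(2y) = (1/(9281/10000) − 1)/(2) = 719/18562 ≈ 3.8735%

step 1 [1y] zero: DF = P = 9513/10000 ≈ 0.951300
step 2 [2y] zero: DF = P = 9281/10000 ≈ 0.928100
step 3 [3y] zero: DF = P = 4491/5000 ≈ 0.898200
step 4 [4y] bond c/1=31/400: DF=(4634461/4000000 − 31/400·(0.951300+0.928100+0.898200))/(1+31/400) = 1751/2000 ≈ 0.875500
step 5 [5y] swap r/1=1431/45100: DF=(1 − 1431/45100·(0.951300+0.928100+0.898200+0.875500))/(1+1431/45100) = 8569/10000 ≈ 0.856900
step 6 [6y] bond c/1=9/100: DF=(20519/15625 − 9/100·(0.951300+0.928100+0.898200+0.875500+0.856900))/(1+9/100) = 2081/2500 ≈ 0.832400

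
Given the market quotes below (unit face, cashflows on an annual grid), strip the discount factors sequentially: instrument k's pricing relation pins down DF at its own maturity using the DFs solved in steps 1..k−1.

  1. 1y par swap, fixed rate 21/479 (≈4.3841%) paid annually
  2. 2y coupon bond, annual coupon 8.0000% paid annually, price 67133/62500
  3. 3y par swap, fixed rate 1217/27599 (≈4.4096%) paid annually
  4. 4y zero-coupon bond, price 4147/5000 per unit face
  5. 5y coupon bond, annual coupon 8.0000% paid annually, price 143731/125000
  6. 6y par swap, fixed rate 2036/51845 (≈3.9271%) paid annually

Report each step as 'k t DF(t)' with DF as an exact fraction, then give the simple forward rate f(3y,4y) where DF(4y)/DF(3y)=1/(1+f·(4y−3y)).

1 1 479/500
2 2 2309/2500
3 3 8783/10000
4 4 4147/5000
5 5 1997/2500
6 6 1991/2500
f(3y,4y) = ((8783/10000)/(4147/5000) − 1)/(1) = 489/8294 ≈ 5.8958%

step 1 [1y] swap r/1=21/479: DF=(1 − 21/479·(0))/(1+21/479) = 479/500 ≈ 0.958000
step 2 [2y] bond c/1=2/25: DF=(67133/62500 − 2/25·(0.958000))/(1+2/25) = 2309/2500 ≈ 0.923600
step 3 [3y] swap r/1=1217/27599: DF=(1 − 1217/27599·(0.958000+0.923600))/(1+1217/27599) = 8783/10000 ≈ 0.878300
step 4 [4y] zero: DF = P = 4147/5000 ≈ 0.829400
step 5 [5y] bond c/1=2/25: DF=(143731/125000 − 2/25·(0.958000+0.923600+0.878300+0.829400))/(1+2/25) = 1997/2500 ≈ 0.798800
step 6 [6y] swap r/1=2036/51845: DF=(1 − 2036/51845·(0.958000+0.923600+0.878300+0.829400+0.798800))/(1+2036/51845) = 1991/2500 ≈ 0.796400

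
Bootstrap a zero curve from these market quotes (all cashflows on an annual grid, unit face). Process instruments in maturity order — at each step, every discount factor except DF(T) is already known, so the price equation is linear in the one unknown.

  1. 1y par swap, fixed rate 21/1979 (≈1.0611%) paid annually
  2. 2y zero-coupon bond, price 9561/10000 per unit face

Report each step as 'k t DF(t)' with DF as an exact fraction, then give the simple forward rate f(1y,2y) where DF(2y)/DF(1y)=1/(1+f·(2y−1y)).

step 1 [1y] swap r/1=21/1979: DF=(1 − 21/1979·(0))/(1+21/1979) = 1979/2000 ≈ 0.989500
step 2 [2y] zero: DF = P = 9561/10000 ≈ 0.956100

1 1 1979/2000
2 2 9561/10000
f(1y,2y) = ((1979/2000)/(9561/10000) − 1)/(1) = 334/9561 ≈ 3.4934%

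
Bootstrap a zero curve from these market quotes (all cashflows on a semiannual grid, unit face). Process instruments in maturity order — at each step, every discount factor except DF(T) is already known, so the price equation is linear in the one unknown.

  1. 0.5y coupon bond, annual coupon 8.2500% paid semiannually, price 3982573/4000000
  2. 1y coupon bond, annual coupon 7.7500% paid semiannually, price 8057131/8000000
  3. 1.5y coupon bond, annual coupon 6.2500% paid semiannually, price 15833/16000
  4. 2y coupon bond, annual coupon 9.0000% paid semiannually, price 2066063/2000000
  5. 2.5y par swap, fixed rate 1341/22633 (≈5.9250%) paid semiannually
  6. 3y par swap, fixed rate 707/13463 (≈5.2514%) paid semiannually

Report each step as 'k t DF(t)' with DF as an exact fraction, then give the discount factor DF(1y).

1 1/2 4781/5000
2 1 9339/10000
3 3/2 9023/10000
4 2 8683/10000
5 5/2 8659/10000
6 3 4293/5000
DF(1y) = 9339/10000 ≈ 0.933900

step 1 [0.5y] bond c/2=33/800: DF=(3982573/4000000 − 33/800·(0))/(1+33/800) = 4781/5000 ≈ 0.956200
step 2 [1y] bond c/2=31/800: DF=(8057131/8000000 − 31/800·(0.956200))/(1+31/800) = 9339/10000 ≈ 0.933900
step 3 [1.5y] bond c/2=1/32: DF=(15833/16000 − 1/32·(0.956200+0.933900))/(1+1/32) = 9023/10000 ≈ 0.902300
step 4 [2y] bond c/2=9/200: DF=(2066063/2000000 − 9/200·(0.956200+0.933900+0.902300))/(1+9/200) = 8683/10000 ≈ 0.868300
step 5 [2.5y] swap r/2=1341/45266: DF=(1 − 1341/45266·(0.956200+0.933900+0.902300+0.868300))/(1+1341/45266) = 8659/10000 ≈ 0.865900
step 6 [3y] swap r/2=707/26926: DF=(1 − 707/26926·(0.956200+0.933900+0.902300+0.868300+0.865900))/(1+707/26926) = 4293/5000 ≈ 0.858600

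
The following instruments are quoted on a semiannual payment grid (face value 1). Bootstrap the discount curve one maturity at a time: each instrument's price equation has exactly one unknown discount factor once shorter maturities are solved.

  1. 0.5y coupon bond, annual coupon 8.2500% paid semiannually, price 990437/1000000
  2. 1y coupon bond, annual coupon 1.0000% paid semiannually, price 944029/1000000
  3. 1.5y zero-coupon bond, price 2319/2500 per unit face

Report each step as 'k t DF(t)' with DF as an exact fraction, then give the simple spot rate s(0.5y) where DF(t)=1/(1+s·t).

1 1/2 1189/1250
2 1 4673/5000
3 3/2 2319/2500
s(0.5y) = (1/(1189/1250) − 1)/(1/2) = 122/1189 ≈ 10.2607%

step 1 [0.5y] bond c/2=33/800: DF=(990437/1000000 − 33/800·(0))/(1+33/800) = 1189/1250 ≈ 0.951200
step 2 [1y] bond c/2=1/200: DF=(944029/1000000 − 1/200·(0.951200))/(1+1/200) = 4673/5000 ≈ 0.934600
step 3 [1.5y] zero: DF = P = 2319/2500 ≈ 0.927600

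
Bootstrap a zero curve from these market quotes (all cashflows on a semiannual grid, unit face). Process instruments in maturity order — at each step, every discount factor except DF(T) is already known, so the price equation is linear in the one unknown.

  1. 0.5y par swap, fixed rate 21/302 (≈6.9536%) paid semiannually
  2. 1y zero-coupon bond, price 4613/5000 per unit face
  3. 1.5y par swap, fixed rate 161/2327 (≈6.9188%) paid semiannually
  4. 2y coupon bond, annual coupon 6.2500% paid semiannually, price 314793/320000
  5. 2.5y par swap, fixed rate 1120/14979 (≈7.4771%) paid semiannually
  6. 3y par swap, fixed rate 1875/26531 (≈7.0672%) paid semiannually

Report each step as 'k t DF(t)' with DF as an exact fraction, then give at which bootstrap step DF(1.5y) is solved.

1 1/2 604/625
2 1 4613/5000
3 3/2 4517/5000
4 2 8693/10000
5 5/2 104/125
6 3 13/16
DF(1.5y) is solved at step 3

step 1 [0.5y] swap r/2=21/604: DF=(1 − 21/604·(0))/(1+21/604) = 604/625 ≈ 0.966400
step 2 [1y] zero: DF = P = 4613/5000 ≈ 0.922600
step 3 [1.5y] swap r/2=161/4654: DF=(1 − 161/4654·(0.966400+0.922600))/(1+161/4654) = 4517/5000 ≈ 0.903400
step 4 [2y] bond c/2=1/32: DF=(314793/320000 − 1/32·(0.966400+0.922600+0.903400))/(1+1/32) = 8693/10000 ≈ 0.869300
step 5 [2.5y] swap r/2=560/14979: DF=(1 − 560/14979·(0.966400+0.922600+0.903400+0.869300))/(1+560/14979) = 104/125 ≈ 0.832000
step 6 [3y] swap r/2=1875/53062: DF=(1 − 1875/53062·(0.966400+0.922600+0.903400+0.869300+0.832000))/(1+1875/53062) = 13/16 ≈ 0.812500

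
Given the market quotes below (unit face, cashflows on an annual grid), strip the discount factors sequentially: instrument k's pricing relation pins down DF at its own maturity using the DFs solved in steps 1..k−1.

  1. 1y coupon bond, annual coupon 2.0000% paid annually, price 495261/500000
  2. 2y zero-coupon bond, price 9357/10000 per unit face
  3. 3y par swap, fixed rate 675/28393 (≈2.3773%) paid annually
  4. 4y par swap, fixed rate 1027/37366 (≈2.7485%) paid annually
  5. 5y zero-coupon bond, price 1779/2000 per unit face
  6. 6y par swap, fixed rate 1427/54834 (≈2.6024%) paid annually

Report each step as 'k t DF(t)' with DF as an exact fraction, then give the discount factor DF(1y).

1 1 9711/10000
2 2 9357/10000
3 3 373/400
4 4 8973/10000
5 5 1779/2000
6 6 8573/10000
DF(1y) = 9711/10000 ≈ 0.971100

step 1 [1y] bond c/1=1/50: DF=(495261/500000 − 1/50·(0))/(1+1/50) = 9711/10000 ≈ 0.971100
step 2 [2y] zero: DF = P = 9357/10000 ≈ 0.935700
step 3 [3y] swap r/1=675/28393: DF=(1 − 675/28393·(0.971100+0.935700))/(1+675/28393) = 373/400 ≈ 0.932500
step 4 [4y] swap r/1=1027/37366: DF=(1 − 1027/37366·(0.971100+0.935700+0.932500))/(1+1027/37366) = 8973/10000 ≈ 0.897300
step 5 [5y] zero: DF = P = 1779/2000 ≈ 0.889500
step 6 [6y] swap r/1=1427/54834: DF=(1 − 1427/54834·(0.971100+0.935700+0.932500+0.897300+0.889500))/(1+1427/54834) = 8573/10000 ≈ 0.857300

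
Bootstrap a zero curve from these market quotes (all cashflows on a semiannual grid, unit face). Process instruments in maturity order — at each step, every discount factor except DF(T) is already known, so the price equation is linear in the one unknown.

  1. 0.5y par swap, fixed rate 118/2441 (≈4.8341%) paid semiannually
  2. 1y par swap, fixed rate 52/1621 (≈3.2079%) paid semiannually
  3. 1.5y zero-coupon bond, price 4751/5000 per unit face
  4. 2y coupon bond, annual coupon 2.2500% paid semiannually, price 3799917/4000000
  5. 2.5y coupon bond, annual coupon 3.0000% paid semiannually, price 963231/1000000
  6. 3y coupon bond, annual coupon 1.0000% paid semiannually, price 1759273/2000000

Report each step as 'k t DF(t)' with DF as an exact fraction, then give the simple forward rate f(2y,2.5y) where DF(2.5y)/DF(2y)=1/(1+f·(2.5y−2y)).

step 1 [0.5y] swap r/2=59/2441: DF=(1 − 59/2441·(0))/(1+59/2441) = 2441/2500 ≈ 0.976400
step 2 [1y] swap r/2=26/1621: DF=(1 − 26/1621·(0.976400))/(1+26/1621) = 1211/1250 ≈ 0.968800
step 3 [1.5y] zero: DF = P = 4751/5000 ≈ 0.950200
step 4 [2y] bond c/2=9/800: DF=(3799917/4000000 − 9/800·(0.976400+0.968800+0.950200))/(1+9/800) = 567/625 ≈ 0.907200
step 5 [2.5y] bond c/2=3/200: DF=(963231/1000000 − 3/200·(0.976400+0.968800+0.950200+0.907200))/(1+3/200) = 558/625 ≈ 0.892800
step 6 [3y] bond c/2=1/200: DF=(1759273/2000000 − 1/200·(0.976400+0.968800+0.950200+0.907200+0.892800))/(1+1/200) = 8519/10000 ≈ 0.851900

1 1/2 2441/2500
2 1 1211/1250
3 3/2 4751/5000
4 2 567/625
5 5/2 558/625
6 3 8519/10000
f(2y,2.5y) = ((567/625)/(558/625) − 1)/(1/2) = 1/31 ≈ 3.2258%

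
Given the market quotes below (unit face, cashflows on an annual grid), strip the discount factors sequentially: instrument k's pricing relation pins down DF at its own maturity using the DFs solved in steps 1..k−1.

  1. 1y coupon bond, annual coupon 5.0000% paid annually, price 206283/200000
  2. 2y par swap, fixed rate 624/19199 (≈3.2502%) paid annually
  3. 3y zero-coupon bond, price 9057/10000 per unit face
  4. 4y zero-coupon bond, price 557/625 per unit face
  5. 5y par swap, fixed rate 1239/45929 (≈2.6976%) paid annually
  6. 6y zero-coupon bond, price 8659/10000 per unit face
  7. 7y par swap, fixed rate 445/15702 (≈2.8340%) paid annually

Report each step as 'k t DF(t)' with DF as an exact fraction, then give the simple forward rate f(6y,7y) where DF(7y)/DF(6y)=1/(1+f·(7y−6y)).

step 1 [1y] bond c/1=1/20: DF=(206283/200000 − 1/20·(0))/(1+1/20) = 9823/10000 ≈ 0.982300
step 2 [2y] swap r/1=624/19199: DF=(1 − 624/19199·(0.982300))/(1+624/19199) = 586/625 ≈ 0.937600
step 3 [3y] zero: DF = P = 9057/10000 ≈ 0.905700
step 4 [4y] zero: DF = P = 557/625 ≈ 0.891200
step 5 [5y] swap r/1=1239/45929: DF=(1 − 1239/45929·(0.982300+0.937600+0.905700+0.891200))/(1+1239/45929) = 8761/10000 ≈ 0.876100
step 6 [6y] zero: DF = P = 8659/10000 ≈ 0.865900
step 7 [7y] swap r/1=445/15702: DF=(1 − 445/15702·(0.982300+0.937600+0.905700+0.891200+0.876100+0.865900))/(1+445/15702) = 411/500 ≈ 0.822000

1 1 9823/10000
2 2 586/625
3 3 9057/10000
4 4 557/625
5 5 8761/10000
6 6 8659/10000
7 7 411/500
f(6y,7y) = ((8659/10000)/(411/500) − 1)/(1) = 439/8220 ≈ 5.3406%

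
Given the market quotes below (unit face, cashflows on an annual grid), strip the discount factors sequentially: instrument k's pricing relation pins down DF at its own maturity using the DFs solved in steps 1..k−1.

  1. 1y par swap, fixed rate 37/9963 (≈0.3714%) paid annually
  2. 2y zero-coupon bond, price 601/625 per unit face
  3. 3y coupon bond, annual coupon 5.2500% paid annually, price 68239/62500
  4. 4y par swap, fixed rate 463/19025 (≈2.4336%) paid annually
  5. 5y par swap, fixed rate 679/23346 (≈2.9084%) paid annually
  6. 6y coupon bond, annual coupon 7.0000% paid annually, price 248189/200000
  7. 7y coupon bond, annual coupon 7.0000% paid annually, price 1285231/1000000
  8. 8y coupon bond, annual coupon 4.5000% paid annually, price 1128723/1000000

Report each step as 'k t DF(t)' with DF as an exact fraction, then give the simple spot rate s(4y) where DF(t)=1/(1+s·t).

step 1 [1y] swap r/1=37/9963: DF=(1 − 37/9963·(0))/(1+37/9963) = 9963/10000 ≈ 0.996300
step 2 [2y] zero: DF = P = 601/625 ≈ 0.961600
step 3 [3y] bond c/1=21/400: DF=(68239/62500 − 21/400·(0.996300+0.961600))/(1+21/400) = 9397/10000 ≈ 0.939700
step 4 [4y] swap r/1=463/19025: DF=(1 − 463/19025·(0.996300+0.961600+0.939700))/(1+463/19025) = 4537/5000 ≈ 0.907400
step 5 [5y] swap r/1=679/23346: DF=(1 − 679/23346·(0.996300+0.961600+0.939700+0.907400))/(1+679/23346) = 4321/5000 ≈ 0.864200
step 6 [6y] bond c/1=7/100: DF=(248189/200000 − 7/100·(0.996300+0.961600+0.939700+0.907400+0.864200))/(1+7/100) = 8543/10000 ≈ 0.854300
step 7 [7y] bond c/1=7/100: DF=(1285231/1000000 − 7/100·(0.996300+0.961600+0.939700+0.907400+0.864200+0.854300))/(1+7/100) = 4199/5000 ≈ 0.839800
step 8 [8y] bond c/1=9/200: DF=(1128723/1000000 − 9/200·(0.996300+0.961600+0.939700+0.907400+0.864200+0.854300+0.839800))/(1+9/200) = 8061/10000 ≈ 0.806100

1 1 9963/10000
2 2 601/625
3 3 9397/10000
4 4 4537/5000
5 5 4321/5000
6 6 8543/10000
7 7 4199/5000
8 8 8061/10000
s(4y) = (1/(4537/5000) − 1)/(4) = 463/18148 ≈ 2.5512%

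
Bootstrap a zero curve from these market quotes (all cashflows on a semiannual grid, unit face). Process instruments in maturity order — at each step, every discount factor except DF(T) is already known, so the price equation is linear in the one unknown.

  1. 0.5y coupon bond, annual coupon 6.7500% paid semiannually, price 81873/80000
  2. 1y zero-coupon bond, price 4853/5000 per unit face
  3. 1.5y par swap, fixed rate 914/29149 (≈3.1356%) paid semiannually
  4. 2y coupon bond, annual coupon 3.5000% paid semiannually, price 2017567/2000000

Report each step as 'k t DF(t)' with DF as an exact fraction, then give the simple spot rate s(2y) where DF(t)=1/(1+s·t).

1 1/2 99/100
2 1 4853/5000
3 3/2 9543/10000
4 2 9413/10000
s(2y) = (1/(9413/10000) − 1)/(2) = 587/18826 ≈ 3.1180%

step 1 [0.5y] bond c/2=27/800: DF=(81873/80000 − 27/800·(0))/(1+27/800) = 99/100 ≈ 0.990000
step 2 [1y] zero: DF = P = 4853/5000 ≈ 0.970600
step 3 [1.5y] swap r/2=457/29149: DF=(1 − 457/29149·(0.990000+0.970600))/(1+457/29149) = 9543/10000 ≈ 0.954300
step 4 [2y] bond c/2=7/400: DF=(2017567/2000000 − 7/400·(0.990000+0.970600+0.954300))/(1+7/400) = 9413/10000 ≈ 0.941300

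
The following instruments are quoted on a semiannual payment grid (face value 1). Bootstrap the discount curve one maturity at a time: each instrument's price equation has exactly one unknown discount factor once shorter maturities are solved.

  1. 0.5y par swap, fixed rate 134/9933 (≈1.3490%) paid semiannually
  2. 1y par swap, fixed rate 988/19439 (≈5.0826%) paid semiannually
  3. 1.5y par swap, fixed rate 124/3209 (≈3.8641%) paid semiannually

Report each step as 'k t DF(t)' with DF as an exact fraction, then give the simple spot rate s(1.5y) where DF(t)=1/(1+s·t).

step 1 [0.5y] swap r/2=67/9933: DF=(1 − 67/9933·(0))/(1+67/9933) = 9933/10000 ≈ 0.993300
step 2 [1y] swap r/2=494/19439: DF=(1 − 494/19439·(0.993300))/(1+494/19439) = 4753/5000 ≈ 0.950600
step 3 [1.5y] swap r/2=62/3209: DF=(1 − 62/3209·(0.993300+0.950600))/(1+62/3209) = 4721/5000 ≈ 0.944200

1 1/2 9933/10000
2 1 4753/5000
3 3/2 4721/5000
s(1.5y) = (1/(4721/5000) − 1)/(3/2) = 186/4721 ≈ 3.9398%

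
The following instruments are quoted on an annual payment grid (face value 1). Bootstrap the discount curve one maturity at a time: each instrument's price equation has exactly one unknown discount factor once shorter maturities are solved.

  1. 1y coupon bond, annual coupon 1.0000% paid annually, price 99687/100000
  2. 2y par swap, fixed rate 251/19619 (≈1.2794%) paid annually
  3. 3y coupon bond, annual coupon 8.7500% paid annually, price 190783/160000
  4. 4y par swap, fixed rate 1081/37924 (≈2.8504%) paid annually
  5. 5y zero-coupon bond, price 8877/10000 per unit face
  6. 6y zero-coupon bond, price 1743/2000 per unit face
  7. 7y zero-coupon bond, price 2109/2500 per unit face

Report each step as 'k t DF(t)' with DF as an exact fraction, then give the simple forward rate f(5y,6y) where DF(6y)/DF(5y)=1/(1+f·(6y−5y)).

step 1 [1y] bond c/1=1/100: DF=(99687/100000 − 1/100·(0))/(1+1/100) = 987/1000 ≈ 0.987000
step 2 [2y] swap r/1=251/19619: DF=(1 − 251/19619·(0.987000))/(1+251/19619) = 9749/10000 ≈ 0.974900
step 3 [3y] bond c/1=7/80: DF=(190783/160000 − 7/80·(0.987000+0.974900))/(1+7/80) = 4693/5000 ≈ 0.938600
step 4 [4y] swap r/1=1081/37924: DF=(1 − 1081/37924·(0.987000+0.974900+0.938600))/(1+1081/37924) = 8919/10000 ≈ 0.891900
step 5 [5y] zero: DF = P = 8877/10000 ≈ 0.887700
step 6 [6y] zero: DF = P = 1743/2000 ≈ 0.871500
step 7 [7y] zero: DF = P = 2109/2500 ≈ 0.843600

1 1 987/1000
2 2 9749/10000
3 3 4693/5000
4 4 8919/10000
5 5 8877/10000
6 6 1743/2000
7 7 2109/2500
f(5y,6y) = ((8877/10000)/(1743/2000) − 1)/(1) = 54/2905 ≈ 1.8589%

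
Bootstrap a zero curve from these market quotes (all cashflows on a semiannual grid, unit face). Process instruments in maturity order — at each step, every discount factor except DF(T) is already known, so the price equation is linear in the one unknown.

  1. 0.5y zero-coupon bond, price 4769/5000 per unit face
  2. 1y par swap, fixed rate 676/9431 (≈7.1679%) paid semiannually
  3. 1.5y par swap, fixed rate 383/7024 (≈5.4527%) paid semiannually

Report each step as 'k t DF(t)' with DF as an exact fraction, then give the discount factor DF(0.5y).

1 1/2 4769/5000
2 1 2331/2500
3 3/2 4617/5000
DF(0.5y) = 4769/5000 ≈ 0.953800

step 1 [0.5y] zero: DF = P = 4769/5000 ≈ 0.953800
step 2 [1y] swap r/2=338/9431: DF=(1 − 338/9431·(0.953800))/(1+338/9431) = 2331/2500 ≈ 0.932400
step 3 [1.5y] swap r/2=383/14048: DF=(1 − 383/14048·(0.953800+0.932400))/(1+383/14048) = 4617/5000 ≈ 0.923400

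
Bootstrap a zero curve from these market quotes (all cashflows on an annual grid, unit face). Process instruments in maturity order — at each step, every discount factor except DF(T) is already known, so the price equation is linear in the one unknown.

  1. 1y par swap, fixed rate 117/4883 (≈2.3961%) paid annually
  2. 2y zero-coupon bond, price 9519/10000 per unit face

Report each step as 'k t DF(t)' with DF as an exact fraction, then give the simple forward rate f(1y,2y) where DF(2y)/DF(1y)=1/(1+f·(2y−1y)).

step 1 [1y] swap r/1=117/4883: DF=(1 − 117/4883·(0))/(1+117/4883) = 4883/5000 ≈ 0.976600
step 2 [2y] zero: DF = P = 9519/10000 ≈ 0.951900

1 1 4883/5000
2 2 9519/10000
f(1y,2y) = ((4883/5000)/(9519/10000) − 1)/(1) = 13/501 ≈ 2.5948%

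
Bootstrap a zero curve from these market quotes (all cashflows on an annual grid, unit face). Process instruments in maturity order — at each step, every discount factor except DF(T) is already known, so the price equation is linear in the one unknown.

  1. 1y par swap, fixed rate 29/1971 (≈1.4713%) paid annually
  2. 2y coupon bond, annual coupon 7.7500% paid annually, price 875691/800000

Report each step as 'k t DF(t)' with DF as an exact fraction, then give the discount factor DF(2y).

step 1 [1y] swap r/1=29/1971: DF=(1 − 29/1971·(0))/(1+29/1971) = 1971/2000 ≈ 0.985500
step 2 [2y] bond c/1=31/400: DF=(875691/800000 − 31/400·(0.985500))/(1+31/400) = 189/200 ≈ 0.945000

1 1 1971/2000
2 2 189/200
DF(2y) = 189/200 ≈ 0.945000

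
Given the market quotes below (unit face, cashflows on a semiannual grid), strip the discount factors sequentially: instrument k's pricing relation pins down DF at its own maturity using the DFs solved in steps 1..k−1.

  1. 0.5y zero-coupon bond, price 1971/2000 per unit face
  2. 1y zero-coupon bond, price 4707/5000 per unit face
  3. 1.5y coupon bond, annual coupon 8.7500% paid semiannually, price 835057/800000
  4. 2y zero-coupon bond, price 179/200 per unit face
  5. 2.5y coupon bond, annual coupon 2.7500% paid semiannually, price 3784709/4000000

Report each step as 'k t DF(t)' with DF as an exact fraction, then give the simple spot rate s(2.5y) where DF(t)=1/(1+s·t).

step 1 [0.5y] zero: DF = P = 1971/2000 ≈ 0.985500
step 2 [1y] zero: DF = P = 4707/5000 ≈ 0.941400
step 3 [1.5y] bond c/2=7/160: DF=(835057/800000 − 7/160·(0.985500+0.941400))/(1+7/160) = 9193/10000 ≈ 0.919300
step 4 [2y] zero: DF = P = 179/200 ≈ 0.895000
step 5 [2.5y] bond c/2=11/800: DF=(3784709/4000000 − 11/800·(0.985500+0.941400+0.919300+0.895000))/(1+11/800) = 4413/5000 ≈ 0.882600

1 1/2 1971/2000
2 1 4707/5000
3 3/2 9193/10000
4 2 179/200
5 5/2 4413/5000
s(2.5y) = (1/(4413/5000) − 1)/(5/2) = 1174/22065 ≈ 5.3206%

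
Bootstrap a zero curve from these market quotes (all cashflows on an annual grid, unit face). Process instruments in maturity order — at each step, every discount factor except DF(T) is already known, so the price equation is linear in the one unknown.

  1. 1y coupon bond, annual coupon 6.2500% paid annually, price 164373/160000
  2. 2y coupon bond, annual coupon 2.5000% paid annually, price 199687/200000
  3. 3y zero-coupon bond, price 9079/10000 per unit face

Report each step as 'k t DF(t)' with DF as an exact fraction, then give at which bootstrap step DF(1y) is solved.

1 1 9669/10000
2 2 1901/2000
3 3 9079/10000
DF(1y) is solved at step 1

step 1 [1y] bond c/1=1/16: DF=(164373/160000 − 1/16·(0))/(1+1/16) = 9669/10000 ≈ 0.966900
step 2 [2y] bond c/1=1/40: DF=(199687/200000 − 1/40·(0.966900))/(1+1/40) = 1901/2000 ≈ 0.950500
step 3 [3y] zero: DF = P = 9079/10000 ≈ 0.907900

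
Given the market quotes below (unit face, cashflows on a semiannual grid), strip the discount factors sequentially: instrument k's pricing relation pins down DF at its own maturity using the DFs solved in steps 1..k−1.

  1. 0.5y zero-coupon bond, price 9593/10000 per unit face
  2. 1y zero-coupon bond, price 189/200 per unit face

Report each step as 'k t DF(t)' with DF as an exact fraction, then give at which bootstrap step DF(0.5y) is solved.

1 1/2 9593/10000
2 1 189/200
DF(0.5y) is solved at step 1

step 1 [0.5y] zero: DF = P = 9593/10000 ≈ 0.959300
step 2 [1y] zero: DF = P = 189/200 ≈ 0.945000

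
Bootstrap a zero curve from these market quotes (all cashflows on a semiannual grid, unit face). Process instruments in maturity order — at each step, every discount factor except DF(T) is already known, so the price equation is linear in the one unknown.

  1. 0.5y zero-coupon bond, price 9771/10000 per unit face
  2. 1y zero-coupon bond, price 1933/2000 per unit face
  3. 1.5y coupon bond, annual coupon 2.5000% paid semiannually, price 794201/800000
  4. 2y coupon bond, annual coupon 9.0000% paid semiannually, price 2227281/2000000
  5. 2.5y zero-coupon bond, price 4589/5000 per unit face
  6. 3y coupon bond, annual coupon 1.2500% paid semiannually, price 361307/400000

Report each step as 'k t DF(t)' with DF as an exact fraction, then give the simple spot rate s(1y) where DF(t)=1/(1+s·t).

step 1 [0.5y] zero: DF = P = 9771/10000 ≈ 0.977100
step 2 [1y] zero: DF = P = 1933/2000 ≈ 0.966500
step 3 [1.5y] bond c/2=1/80: DF=(794201/800000 − 1/80·(0.977100+0.966500))/(1+1/80) = 1913/2000 ≈ 0.956500
step 4 [2y] bond c/2=9/200: DF=(2227281/2000000 − 9/200·(0.977100+0.966500+0.956500))/(1+9/200) = 588/625 ≈ 0.940800
step 5 [2.5y] zero: DF = P = 4589/5000 ≈ 0.917800
step 6 [3y] bond c/2=1/160: DF=(361307/400000 − 1/160·(0.977100+0.966500+0.956500+0.940800+0.917800))/(1+1/160) = 8681/10000 ≈ 0.868100

1 1/2 9771/10000
2 1 1933/2000
3 3/2 1913/2000
4 2 588/625
5 5/2 4589/5000
6 3 8681/10000
s(1y) = (1/(1933/2000) − 1)/(1) = 67/1933 ≈ 3.4661%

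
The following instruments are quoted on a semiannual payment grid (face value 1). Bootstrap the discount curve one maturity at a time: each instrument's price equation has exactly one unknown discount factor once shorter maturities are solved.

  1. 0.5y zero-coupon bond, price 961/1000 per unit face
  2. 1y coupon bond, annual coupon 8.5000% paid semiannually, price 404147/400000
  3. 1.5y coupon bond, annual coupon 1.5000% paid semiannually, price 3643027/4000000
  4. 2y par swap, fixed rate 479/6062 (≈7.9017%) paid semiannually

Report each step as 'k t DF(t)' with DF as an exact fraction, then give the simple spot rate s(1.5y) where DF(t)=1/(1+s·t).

1 1/2 961/1000
2 1 93/100
3 3/2 8899/10000
4 2 8563/10000
s(1.5y) = (1/(8899/10000) − 1)/(3/2) = 734/8899 ≈ 8.2481%

step 1 [0.5y] zero: DF = P = 961/1000 ≈ 0.961000
step 2 [1y] bond c/2=17/400: DF=(404147/400000 − 17/400·(0.961000))/(1+17/400) = 93/100 ≈ 0.930000
step 3 [1.5y] bond c/2=3/400: DF=(3643027/4000000 − 3/400·(0.961000+0.930000))/(1+3/400) = 8899/10000 ≈ 0.889900
step 4 [2y] swap r/2=479/12124: DF=(1 − 479/12124·(0.961000+0.930000+0.889900))/(1+479/12124) = 8563/10000 ≈ 0.856300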